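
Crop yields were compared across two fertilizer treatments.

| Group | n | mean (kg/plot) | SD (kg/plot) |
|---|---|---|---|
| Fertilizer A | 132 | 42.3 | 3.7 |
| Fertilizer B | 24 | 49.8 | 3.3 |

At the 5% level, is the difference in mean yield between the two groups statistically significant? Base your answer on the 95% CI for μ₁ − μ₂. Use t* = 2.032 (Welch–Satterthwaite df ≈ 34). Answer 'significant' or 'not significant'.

SE₁ = s₁/√n₁ = 3.7/√132 = 0.3220; SE₂ = 3.3/√24 = 0.6736.
Independent samples, unequal variances: SE_diff = √(SE₁² + SE₂²) = √(0.103684 + 0.45373696) = 0.7466.
t* = 2.032, so margin of error = 2.032 × 0.7466 = 1.5171.
Difference in means = 42.3 − 49.8 = -7.5000.
-7.5000 ± 1.5171 → (-9.0171, -5.9829).
The interval (-9.0171, -5.9829) does not contain 0, so the difference is significant.

significant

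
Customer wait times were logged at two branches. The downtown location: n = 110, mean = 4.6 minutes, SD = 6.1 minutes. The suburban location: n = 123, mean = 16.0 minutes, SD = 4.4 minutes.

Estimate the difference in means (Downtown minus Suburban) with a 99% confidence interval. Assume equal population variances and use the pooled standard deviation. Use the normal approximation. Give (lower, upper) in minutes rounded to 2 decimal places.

Pooled variance s_p² = [109·6.1² + 122·4.4²] / (110+123−2) = 27.7827, so s_p = 5.2709.
SE_diff = s_p·√(1/n₁ + 1/n₂) = 5.2709·√(1/110 + 1/123) = 0.6917.
z* = 2.576; margin = 2.576 × 0.6917 = 1.7818.
Difference = 4.6 − 16.0 = -11.4000.
-11.4000 ± 1.7818 → (-13.18, -9.62).

(-13.18, -9.62)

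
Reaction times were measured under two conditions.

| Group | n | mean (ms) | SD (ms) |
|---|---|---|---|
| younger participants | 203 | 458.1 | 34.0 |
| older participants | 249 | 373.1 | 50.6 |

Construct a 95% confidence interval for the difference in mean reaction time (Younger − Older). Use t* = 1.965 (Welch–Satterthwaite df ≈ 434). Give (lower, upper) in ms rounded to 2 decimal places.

SE₁ = s₁/√n₁ = 34.0/√203 = 2.3863; SE₂ = 50.6/√249 = 3.2066.
Independent samples, unequal variances: SE_diff = √(SE₁² + SE₂²) = √(5.69442769 + 10.28228356) = 3.9971.
t* = 1.965, so margin of error = 1.965 × 3.9971 = 7.8543.
Difference in means = 458.1 − 373.1 = 85.0000.
85.0000 ± 7.8543 → (77.15, 92.85).

(77.15, 92.85)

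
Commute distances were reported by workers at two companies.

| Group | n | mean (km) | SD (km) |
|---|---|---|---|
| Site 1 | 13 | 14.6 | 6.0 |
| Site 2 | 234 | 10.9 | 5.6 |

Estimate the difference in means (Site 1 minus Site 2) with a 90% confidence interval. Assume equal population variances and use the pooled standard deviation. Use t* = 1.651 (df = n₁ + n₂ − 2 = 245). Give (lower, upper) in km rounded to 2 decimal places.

(1.06, 6.34)

s_p = √[((n₁−1)s₁² + (n₂−1)s₂²)/(n₁+n₂−2)] = √[(12·6.0² + 233·5.6²)/245] = 5.6203.
SE = 5.6203·√(1/13 + 1/234) = 1.6015.
With t* = 1.651, margin = 1.651 × 1.6015 = 2.6441.
x̄₁ − x̄₂ = 14.6 − 10.9 = 3.7000; interval 3.7000 ± 2.6441 = (1.06, 6.34).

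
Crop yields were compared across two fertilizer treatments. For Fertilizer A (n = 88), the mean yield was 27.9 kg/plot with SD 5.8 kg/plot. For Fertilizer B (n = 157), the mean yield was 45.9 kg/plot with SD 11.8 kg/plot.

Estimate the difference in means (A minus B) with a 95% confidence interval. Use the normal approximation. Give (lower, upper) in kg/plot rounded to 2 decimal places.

(-20.21, -15.79)

Per-group SEs: s₁/√n₁ = 5.8/√88 = 0.6183, s₂/√n₂ = 11.8/√157 = 0.9417.
Unpooled SE of the difference: √(0.38229489 + 0.88679889) = 1.1265.
Margin of error = z* · SE = 1.960 × 1.1265 = 2.2079.
x̄₁ − x̄₂ = 27.9 − 45.9 = -18.0000.
CI: -18.0000 ± 2.2079 = (-20.21, -15.79).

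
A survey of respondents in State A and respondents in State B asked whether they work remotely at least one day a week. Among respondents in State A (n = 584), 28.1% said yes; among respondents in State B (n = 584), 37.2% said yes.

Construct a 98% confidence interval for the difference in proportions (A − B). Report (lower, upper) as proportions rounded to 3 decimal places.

(-0.155, -0.027)

Each SE is √(p̂(1−p̂)/n): √(0.2810·0.7190/584) = 0.01860 and √(0.3720·0.6280/584) = 0.02000.
SE(p̂₁ − p̂₂) = √(SE₁² + SE₂²) = √(0.00034596 + 0.0004) = 0.02731, since the two samples are independent.
At 98% confidence z* = 2.326; margin = 2.326 × 0.02731 = 0.06352.
The difference is 0.2810 − 0.3720 = -0.0910, so the interval is -0.0910 ± 0.06352 = (-0.155, -0.027).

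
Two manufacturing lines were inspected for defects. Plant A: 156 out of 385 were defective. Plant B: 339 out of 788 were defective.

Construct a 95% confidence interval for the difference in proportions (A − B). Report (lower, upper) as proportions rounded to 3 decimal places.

(-0.085, 0.035)

First, p̂₁ = 156/385 = 0.4052; p̂₂ = 339/788 = 0.4302.
The two standard errors are √(0.4052×0.5948/385) = 0.02502 and √(0.4302×0.5698/788) = 0.01764.
Because the samples are independent, SE_diff = √(0.02502² + 0.01764²) = 0.03061.
Using z* = 1.960 for 95%, ME = 1.960 × 0.03061 = 0.06000.
p̂₁ − p̂₂ = -0.0250; interval -0.0250 ± 0.06000 gives (-0.085, 0.035).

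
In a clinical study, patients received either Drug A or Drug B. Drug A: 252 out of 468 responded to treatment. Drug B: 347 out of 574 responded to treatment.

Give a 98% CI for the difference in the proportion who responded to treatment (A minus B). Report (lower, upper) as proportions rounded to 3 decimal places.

Sample proportions: 252/468 = 0.5385, 347/574 = 0.6045.
Each SE is √(p̂(1−p̂)/n): √(0.5385·0.4615/468) = 0.02304 and √(0.6045·0.3955/574) = 0.02041.
SE(p̂₁ − p̂₂) = √(SE₁² + SE₂²) = √(0.0005308416 + 0.0004165681) = 0.03078, since the two samples are independent.
At 98% confidence z* = 2.326; margin = 2.326 × 0.03078 = 0.07159.
The difference is 0.5385 − 0.6045 = -0.0660, so the interval is -0.0660 ± 0.07159 = (-0.138, 0.006).

(-0.138, 0.006)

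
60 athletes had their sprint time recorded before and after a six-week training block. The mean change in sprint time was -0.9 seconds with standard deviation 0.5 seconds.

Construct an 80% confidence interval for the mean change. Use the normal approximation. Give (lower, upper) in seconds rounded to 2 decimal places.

(-0.98, -0.82)

This is a matched-pairs design, so SE = s_d/√n = 0.5/√60 = 0.0645.
Margin = 1.282 × 0.0645 = 0.0827; the interval is -0.9 ± 0.0827 = (-0.98, -0.82).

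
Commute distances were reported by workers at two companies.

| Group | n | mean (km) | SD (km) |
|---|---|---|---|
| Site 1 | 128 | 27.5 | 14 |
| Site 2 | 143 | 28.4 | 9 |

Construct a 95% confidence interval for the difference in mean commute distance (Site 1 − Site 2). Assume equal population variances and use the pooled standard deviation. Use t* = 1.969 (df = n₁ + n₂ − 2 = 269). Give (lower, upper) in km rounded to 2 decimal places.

(-3.69, 1.89)

s_p = √[((n₁−1)s₁² + (n₂−1)s₂²)/(n₁+n₂−2)] = √[(127·14² + 142·9²)/269] = 11.6316.
SE = 11.6316·√(1/128 + 1/143) = 1.4153.
With t* = 1.969, margin = 1.969 × 1.4153 = 2.7867.
x̄₁ − x̄₂ = 27.5 − 28.4 = -0.9000; interval -0.9000 ± 2.7867 = (-3.69, 1.89).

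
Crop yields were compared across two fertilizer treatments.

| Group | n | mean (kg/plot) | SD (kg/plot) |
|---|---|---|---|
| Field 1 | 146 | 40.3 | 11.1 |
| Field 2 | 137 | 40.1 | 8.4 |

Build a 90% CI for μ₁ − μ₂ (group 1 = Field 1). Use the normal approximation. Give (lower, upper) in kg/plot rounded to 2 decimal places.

(-1.72, 2.12)

SE₁ = s₁/√n₁ = 11.1/√146 = 0.9186; SE₂ = 8.4/√137 = 0.7177.
Independent samples, unequal variances: SE_diff = √(SE₁² + SE₂²) = √(0.84382596 + 0.51509329) = 1.1657.
z* = 1.645, so margin of error = 1.645 × 1.1657 = 1.9176.
Difference in means = 40.3 − 40.1 = 0.2000.
0.2000 ± 1.9176 → (-1.72, 2.12).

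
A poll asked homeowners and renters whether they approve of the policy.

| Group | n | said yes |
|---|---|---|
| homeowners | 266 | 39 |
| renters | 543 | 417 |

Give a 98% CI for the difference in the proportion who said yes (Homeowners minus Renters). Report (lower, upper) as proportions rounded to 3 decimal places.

(-0.687, -0.556)

p̂₁ = 39/266 = 0.1466 and p̂₂ = 417/543 = 0.7680.
SE₁ = √(p̂₁(1−p̂₁)/n₁) = √(0.1466·0.8534/266) = 0.02169; SE₂ = √(0.7680·0.2320/543) = 0.01811.
Independent samples: SE of the difference = √(SE₁² + SE₂²) = √(0.0004704561 + 0.0003279721) = 0.02826.
z* for 98% confidence is 2.326, so the margin of error is 2.326 × 0.02826 = 0.06573.
Point estimate p̂₁ − p̂₂ = 0.1466 − 0.7680 = -0.6214.
-0.6214 ± 0.06573 → (-0.687, -0.556).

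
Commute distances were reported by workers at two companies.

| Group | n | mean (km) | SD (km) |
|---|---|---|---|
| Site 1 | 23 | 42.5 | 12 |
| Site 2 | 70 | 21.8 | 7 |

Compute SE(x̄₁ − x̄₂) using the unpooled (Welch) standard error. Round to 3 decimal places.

Per-group SEs: s₁/√n₁ = 12/√23 = 2.5022, s₂/√n₂ = 7/√70 = 0.8367.
Unpooled SE of the difference: √(6.26100484 + 0.70006689) = 2.6384.

2.638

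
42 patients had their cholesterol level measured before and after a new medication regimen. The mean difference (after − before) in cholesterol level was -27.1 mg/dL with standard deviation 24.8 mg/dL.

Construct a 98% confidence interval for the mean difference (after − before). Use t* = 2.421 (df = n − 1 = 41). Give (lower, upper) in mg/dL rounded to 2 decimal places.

(-36.36, -17.84)

This is a matched-pairs design, so SE = s_d/√n = 24.8/√42 = 3.8267.
Margin = 2.421 × 3.8267 = 9.2644; the interval is -27.1 ± 9.2644 = (-36.36, -17.84).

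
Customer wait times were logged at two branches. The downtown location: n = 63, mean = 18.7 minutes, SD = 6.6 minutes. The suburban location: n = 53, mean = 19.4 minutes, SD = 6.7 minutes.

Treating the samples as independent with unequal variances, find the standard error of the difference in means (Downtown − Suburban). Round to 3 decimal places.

1.240

Standard errors of each mean: 6.6/√63 = 0.8315 and 6.7/√53 = 0.9203.
SE(x̄₁ − x̄₂) = √(0.8315² + 0.9203²) = 1.2403 for independent samples with unequal variances.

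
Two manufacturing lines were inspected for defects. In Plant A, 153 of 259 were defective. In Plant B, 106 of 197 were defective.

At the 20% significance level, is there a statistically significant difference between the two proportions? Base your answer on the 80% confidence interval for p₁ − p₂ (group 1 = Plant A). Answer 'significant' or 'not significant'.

not significant

p̂₁ = 153/259 = 0.5907 and p̂₂ = 106/197 = 0.5381.
SE₁ = √(p̂₁(1−p̂₁)/n₁) = √(0.5907·0.4093/259) = 0.03055; SE₂ = √(0.5381·0.4619/197) = 0.03552.
Independent samples: SE of the difference = √(SE₁² + SE₂²) = √(0.0009333025 + 0.0012616704) = 0.04685.
z* for 80% confidence is 1.282, so the margin of error is 1.282 × 0.04685 = 0.06006.
Point estimate p̂₁ − p̂₂ = 0.5907 − 0.5381 = 0.0526.
0.0526 ± 0.06006 → (-0.00746, 0.11266).
The interval (-0.00746, 0.11266) contains 0, so the difference is not significant.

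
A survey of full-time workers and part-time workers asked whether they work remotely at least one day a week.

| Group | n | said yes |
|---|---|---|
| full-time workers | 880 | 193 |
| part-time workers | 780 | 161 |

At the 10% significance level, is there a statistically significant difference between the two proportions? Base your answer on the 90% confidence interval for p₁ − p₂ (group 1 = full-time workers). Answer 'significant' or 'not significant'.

p̂₁ = 193/880 = 0.2193 and p̂₂ = 161/780 = 0.2064.
SE₁ = √(p̂₁(1−p̂₁)/n₁) = √(0.2193·0.7807/880) = 0.01395; SE₂ = √(0.2064·0.7936/780) = 0.01449.
Independent samples: SE of the difference = √(SE₁² + SE₂²) = √(0.0001946025 + 0.0002099601) = 0.02011.
z* for 90% confidence is 1.645, so the margin of error is 1.645 × 0.02011 = 0.03308.
Point estimate p̂₁ − p̂₂ = 0.2193 − 0.2064 = 0.0129.
0.0129 ± 0.03308 → (-0.02018, 0.04598).
The interval (-0.02018, 0.04598) contains 0, so the difference is not significant.

not significant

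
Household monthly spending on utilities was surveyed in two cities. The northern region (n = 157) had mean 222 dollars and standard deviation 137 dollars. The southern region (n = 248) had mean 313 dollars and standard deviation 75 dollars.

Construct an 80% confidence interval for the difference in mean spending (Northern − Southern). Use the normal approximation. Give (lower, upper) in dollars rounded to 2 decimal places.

(-106.29, -75.71)

Per-group SEs: s₁/√n₁ = 137/√157 = 10.9338, s₂/√n₂ = 75/√248 = 4.7625.
Unpooled SE of the difference: √(119.54798244 + 22.68140625) = 11.9260.
Margin of error = z* · SE = 1.282 × 11.9260 = 15.2891.
x̄₁ − x̄₂ = 222 − 313 = -91.0000.
CI: -91.0000 ± 15.2891 = (-106.29, -75.71).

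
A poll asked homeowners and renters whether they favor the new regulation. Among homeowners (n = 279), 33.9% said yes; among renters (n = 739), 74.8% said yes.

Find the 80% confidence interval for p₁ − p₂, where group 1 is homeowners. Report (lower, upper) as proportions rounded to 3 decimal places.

(-0.451, -0.367)

The two standard errors are √(0.3390×0.6610/279) = 0.02834 and √(0.7480×0.2520/739) = 0.01597.
Because the samples are independent, SE_diff = √(0.02834² + 0.01597²) = 0.03253.
Using z* = 1.282 for 80%, ME = 1.282 × 0.03253 = 0.04170.
p̂₁ − p̂₂ = -0.4090; interval -0.4090 ± 0.04170 gives (-0.451, -0.367).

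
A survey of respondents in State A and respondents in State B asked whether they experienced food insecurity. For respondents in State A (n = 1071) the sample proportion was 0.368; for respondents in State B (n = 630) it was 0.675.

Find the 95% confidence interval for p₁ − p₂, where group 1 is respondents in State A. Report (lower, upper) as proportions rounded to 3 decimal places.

(-0.354, -0.260)

Each SE is √(p̂(1−p̂)/n): √(0.3680·0.6320/1071) = 0.01474 and √(0.6750·0.3250/630) = 0.01866.
SE(p̂₁ − p̂₂) = √(SE₁² + SE₂²) = √(0.0002172676 + 0.0003481956) = 0.02378, since the two samples are independent.
At 95% confidence z* = 1.960; margin = 1.960 × 0.02378 = 0.04661.
The difference is 0.3680 − 0.6750 = -0.3070, so the interval is -0.3070 ± 0.04661 = (-0.354, -0.260).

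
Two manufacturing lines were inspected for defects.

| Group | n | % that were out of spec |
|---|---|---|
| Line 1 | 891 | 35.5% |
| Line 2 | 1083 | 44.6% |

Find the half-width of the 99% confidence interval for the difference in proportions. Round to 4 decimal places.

0.0567

Each SE is √(p̂(1−p̂)/n): √(0.3550·0.6450/891) = 0.01603 and √(0.4460·0.5540/1083) = 0.01510.
SE(p̂₁ − p̂₂) = √(SE₁² + SE₂²) = √(0.0002569609 + 0.00022801) = 0.02202, since the two samples are independent.
At 99% confidence z* = 2.576; margin = 2.576 × 0.02202 = 0.05672.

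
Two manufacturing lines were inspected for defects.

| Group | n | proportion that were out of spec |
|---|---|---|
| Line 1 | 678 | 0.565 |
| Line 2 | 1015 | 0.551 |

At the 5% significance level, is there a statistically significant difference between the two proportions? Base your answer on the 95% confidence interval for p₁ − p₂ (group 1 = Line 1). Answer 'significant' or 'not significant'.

not significant

Each SE is √(p̂(1−p̂)/n): √(0.5650·0.4350/678) = 0.01904 and √(0.5510·0.4490/1015) = 0.01561.
SE(p̂₁ − p̂₂) = √(SE₁² + SE₂²) = √(0.0003625216 + 0.0002436721) = 0.02462, since the two samples are independent.
At 95% confidence z* = 1.960; margin = 1.960 × 0.02462 = 0.04826.
The difference is 0.5650 − 0.5510 = 0.0140, so the interval is 0.0140 ± 0.04826 = (-0.03426, 0.06226).
The interval (-0.03426, 0.06226) contains 0, so the difference is not significant.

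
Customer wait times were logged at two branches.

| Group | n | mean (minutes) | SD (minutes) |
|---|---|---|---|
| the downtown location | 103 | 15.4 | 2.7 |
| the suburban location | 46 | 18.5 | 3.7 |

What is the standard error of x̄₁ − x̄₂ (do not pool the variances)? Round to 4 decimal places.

SE₁ = s₁/√n₁ = 2.7/√103 = 0.2660; SE₂ = 3.7/√46 = 0.5455.
Independent samples, unequal variances: SE_diff = √(SE₁² + SE₂²) = √(0.070756 + 0.29757025) = 0.6069.

0.6069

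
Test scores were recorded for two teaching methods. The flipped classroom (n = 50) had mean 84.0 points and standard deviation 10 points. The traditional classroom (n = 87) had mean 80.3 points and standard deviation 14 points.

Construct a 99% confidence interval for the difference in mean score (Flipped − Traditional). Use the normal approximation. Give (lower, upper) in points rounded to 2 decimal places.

(-1.61, 9.01)

SE₁ = s₁/√n₁ = 10/√50 = 1.4142; SE₂ = 14/√87 = 1.5010.
Independent samples, unequal variances: SE_diff = √(SE₁² + SE₂²) = √(1.99996164 + 2.253001) = 2.0623.
z* = 2.576, so margin of error = 2.576 × 2.0623 = 5.3125.
Difference in means = 84.0 − 80.3 = 3.7000.
3.7000 ± 5.3125 → (-1.61, 9.01).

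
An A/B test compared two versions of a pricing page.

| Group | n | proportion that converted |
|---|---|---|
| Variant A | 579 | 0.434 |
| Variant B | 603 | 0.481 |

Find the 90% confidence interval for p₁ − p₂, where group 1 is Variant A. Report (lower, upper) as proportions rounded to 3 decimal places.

The two standard errors are √(0.4340×0.5660/579) = 0.02060 and √(0.4810×0.5190/603) = 0.02035.
Because the samples are independent, SE_diff = √(0.02060² + 0.02035²) = 0.02896.
Using z* = 1.645 for 90%, ME = 1.645 × 0.02896 = 0.04764.
p̂₁ − p̂₂ = -0.0470; interval -0.0470 ± 0.04764 gives (-0.095, 0.001).

(-0.095, 0.001)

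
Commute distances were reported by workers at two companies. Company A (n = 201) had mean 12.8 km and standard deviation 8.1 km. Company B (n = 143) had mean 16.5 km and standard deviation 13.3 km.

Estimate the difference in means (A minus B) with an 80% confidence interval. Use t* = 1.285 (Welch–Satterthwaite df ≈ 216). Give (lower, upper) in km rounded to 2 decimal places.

SE₁ = s₁/√n₁ = 8.1/√201 = 0.5713; SE₂ = 13.3/√143 = 1.1122.
Independent samples, unequal variances: SE_diff = √(SE₁² + SE₂²) = √(0.32638369 + 1.23698884) = 1.2503.
t* = 1.285, so margin of error = 1.285 × 1.2503 = 1.6066.
Difference in means = 12.8 − 16.5 = -3.7000.
-3.7000 ± 1.6066 → (-5.31, -2.09).

(-5.31, -2.09)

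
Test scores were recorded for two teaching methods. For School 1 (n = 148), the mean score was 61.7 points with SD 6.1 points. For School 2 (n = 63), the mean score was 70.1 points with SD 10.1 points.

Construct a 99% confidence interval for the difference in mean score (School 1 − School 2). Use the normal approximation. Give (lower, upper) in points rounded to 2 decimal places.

SE₁ = s₁/√n₁ = 6.1/√148 = 0.5014; SE₂ = 10.1/√63 = 1.2725.
Independent samples, unequal variances: SE_diff = √(SE₁² + SE₂²) = √(0.25140196 + 1.61925625) = 1.3677.
z* = 2.576, so margin of error = 2.576 × 1.3677 = 3.5232.
Difference in means = 61.7 − 70.1 = -8.4000.
-8.4000 ± 3.5232 → (-11.92, -4.88).

(-11.92, -4.88)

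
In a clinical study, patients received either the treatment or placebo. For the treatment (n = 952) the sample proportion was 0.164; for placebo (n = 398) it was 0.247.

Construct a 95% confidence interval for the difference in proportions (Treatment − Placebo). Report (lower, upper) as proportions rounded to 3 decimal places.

(-0.131, -0.035)

Each SE is √(p̂(1−p̂)/n): √(0.1640·0.8360/952) = 0.01200 and √(0.2470·0.7530/398) = 0.02162.
SE(p̂₁ − p̂₂) = √(SE₁² + SE₂²) = √(0.000144 + 0.0004674244) = 0.02473, since the two samples are independent.
At 95% confidence z* = 1.960; margin = 1.960 × 0.02473 = 0.04847.
The difference is 0.1640 − 0.2470 = -0.0830, so the interval is -0.0830 ± 0.04847 = (-0.131, -0.035).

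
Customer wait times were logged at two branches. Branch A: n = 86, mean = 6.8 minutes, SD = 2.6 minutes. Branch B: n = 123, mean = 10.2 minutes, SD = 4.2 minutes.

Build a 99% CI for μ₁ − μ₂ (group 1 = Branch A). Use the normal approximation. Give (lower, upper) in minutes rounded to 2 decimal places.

Per-group SEs: s₁/√n₁ = 2.6/√86 = 0.2804, s₂/√n₂ = 4.2/√123 = 0.3787.
Unpooled SE of the difference: √(0.07862416 + 0.14341369) = 0.4712.
Margin of error = z* · SE = 2.576 × 0.4712 = 1.2138.
x̄₁ − x̄₂ = 6.8 − 10.2 = -3.4000.
CI: -3.4000 ± 1.2138 = (-4.61, -2.19).

(-4.61, -2.19)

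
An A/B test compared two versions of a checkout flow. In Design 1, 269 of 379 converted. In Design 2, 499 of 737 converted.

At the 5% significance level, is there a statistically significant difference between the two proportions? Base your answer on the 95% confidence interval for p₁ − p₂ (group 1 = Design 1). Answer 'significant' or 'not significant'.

not significant

p̂₁ = 269/379 = 0.7098 and p̂₂ = 499/737 = 0.6771.
SE₁ = √(p̂₁(1−p̂₁)/n₁) = √(0.7098·0.2902/379) = 0.02331; SE₂ = √(0.6771·0.3229/737) = 0.01722.
Independent samples: SE of the difference = √(SE₁² + SE₂²) = √(0.0005433561 + 0.0002965284) = 0.02898.
z* for 95% confidence is 1.960, so the margin of error is 1.960 × 0.02898 = 0.05680.
Point estimate p̂₁ − p̂₂ = 0.7098 − 0.6771 = 0.0327.
0.0327 ± 0.05680 → (-0.02410, 0.08950).
The interval (-0.02410, 0.08950) contains 0, so the difference is not significant.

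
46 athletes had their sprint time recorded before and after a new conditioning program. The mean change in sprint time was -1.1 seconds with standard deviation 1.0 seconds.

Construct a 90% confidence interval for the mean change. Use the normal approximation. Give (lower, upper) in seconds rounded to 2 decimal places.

This is a matched-pairs design, so SE = s_d/√n = 1.0/√46 = 0.1474.
Margin = 1.645 × 0.1474 = 0.2425; the interval is -1.1 ± 0.2425 = (-1.34, -0.86).

(-1.34, -0.86)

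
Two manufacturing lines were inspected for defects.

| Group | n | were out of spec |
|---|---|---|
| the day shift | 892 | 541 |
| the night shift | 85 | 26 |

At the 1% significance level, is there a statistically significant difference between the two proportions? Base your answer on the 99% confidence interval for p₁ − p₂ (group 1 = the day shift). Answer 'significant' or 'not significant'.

significant

First, p̂₁ = 541/892 = 0.6065; p̂₂ = 26/85 = 0.3059.
The two standard errors are √(0.6065×0.3935/892) = 0.01636 and √(0.3059×0.6941/85) = 0.04998.
Because the samples are independent, SE_diff = √(0.01636² + 0.04998²) = 0.05259.
Using z* = 2.576 for 99%, ME = 2.576 × 0.05259 = 0.13547.
p̂₁ − p̂₂ = 0.3006; interval 0.3006 ± 0.13547 gives (0.16513, 0.43607).
The interval (0.16513, 0.43607) does not contain 0, so the difference is significant.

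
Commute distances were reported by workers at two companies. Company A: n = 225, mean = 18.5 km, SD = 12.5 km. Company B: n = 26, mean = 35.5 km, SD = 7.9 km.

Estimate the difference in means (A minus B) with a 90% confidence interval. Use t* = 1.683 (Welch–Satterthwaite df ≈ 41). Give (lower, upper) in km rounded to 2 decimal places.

SE₁ = s₁/√n₁ = 12.5/√225 = 0.8333; SE₂ = 7.9/√26 = 1.5493.
Independent samples, unequal variances: SE_diff = √(SE₁² + SE₂²) = √(0.69438889 + 2.40033049) = 1.7592.
t* = 1.683, so margin of error = 1.683 × 1.7592 = 2.9607.
Difference in means = 18.5 − 35.5 = -17.0000.
-17.0000 ± 2.9607 → (-19.96, -14.04).

(-19.96, -14.04)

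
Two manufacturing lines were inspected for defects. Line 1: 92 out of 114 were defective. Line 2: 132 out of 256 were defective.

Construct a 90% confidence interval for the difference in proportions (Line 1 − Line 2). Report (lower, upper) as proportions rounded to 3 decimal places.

(0.212, 0.371)

Sample proportions: 92/114 = 0.8070, 132/256 = 0.5156.
Each SE is √(p̂(1−p̂)/n): √(0.8070·0.1930/114) = 0.03696 and √(0.5156·0.4844/256) = 0.03123.
SE(p̂₁ − p̂₂) = √(SE₁² + SE₂²) = √(0.0013660416 + 0.0009753129) = 0.04839, since the two samples are independent.
At 90% confidence z* = 1.645; margin = 1.645 × 0.04839 = 0.07960.
The difference is 0.8070 − 0.5156 = 0.2914, so the interval is 0.2914 ± 0.07960 = (0.212, 0.371).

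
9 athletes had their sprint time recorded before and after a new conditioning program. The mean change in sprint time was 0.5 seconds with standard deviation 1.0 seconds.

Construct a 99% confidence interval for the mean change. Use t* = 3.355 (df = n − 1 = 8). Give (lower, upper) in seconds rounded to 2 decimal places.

(-0.62, 1.62)

Paired design: SE = s_d/√n = 1.0/√9 = 0.3333.
t* = 3.355; margin of error = 3.355 × 0.3333 = 1.1182.
0.5 ± 1.1182 → (-0.62, 1.62).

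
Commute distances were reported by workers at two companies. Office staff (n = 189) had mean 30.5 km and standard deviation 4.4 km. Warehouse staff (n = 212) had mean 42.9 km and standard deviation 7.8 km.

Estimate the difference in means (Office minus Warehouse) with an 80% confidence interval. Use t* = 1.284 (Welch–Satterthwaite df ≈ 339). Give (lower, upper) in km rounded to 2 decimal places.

(-13.20, -11.60)

Standard errors of each mean: 4.4/√189 = 0.3201 and 7.8/√212 = 0.5357.
SE(x̄₁ − x̄₂) = √(0.3201² + 0.5357²) = 0.6241 for independent samples with unequal variances.
With t* = 1.284, the margin is 1.284 × 0.6241 = 0.8013.
x̄₁ − x̄₂ = 30.5 − 42.9 = -12.4000; the interval is -12.4000 ± 0.8013 = (-13.20, -11.60).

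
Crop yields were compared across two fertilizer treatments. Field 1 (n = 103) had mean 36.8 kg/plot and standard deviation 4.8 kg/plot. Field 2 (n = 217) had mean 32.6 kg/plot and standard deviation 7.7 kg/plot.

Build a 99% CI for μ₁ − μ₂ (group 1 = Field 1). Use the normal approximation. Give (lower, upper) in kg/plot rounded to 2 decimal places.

Per-group SEs: s₁/√n₁ = 4.8/√103 = 0.4730, s₂/√n₂ = 7.7/√217 = 0.5227.
Unpooled SE of the difference: √(0.223729 + 0.27321529) = 0.7049.
Margin of error = z* · SE = 2.576 × 0.7049 = 1.8158.
x̄₁ − x̄₂ = 36.8 − 32.6 = 4.2000.
CI: 4.2000 ± 1.8158 = (2.38, 6.02).

(2.38, 6.02)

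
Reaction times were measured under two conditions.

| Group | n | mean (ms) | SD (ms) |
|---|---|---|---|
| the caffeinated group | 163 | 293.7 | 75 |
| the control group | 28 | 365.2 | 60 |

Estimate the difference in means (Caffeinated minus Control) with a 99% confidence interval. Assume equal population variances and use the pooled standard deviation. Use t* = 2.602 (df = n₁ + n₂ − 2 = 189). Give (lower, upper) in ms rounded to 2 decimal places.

(-110.38, -32.62)

s_p = √[((n₁−1)s₁² + (n₂−1)s₂²)/(n₁+n₂−2)] = √[(162·75² + 27·60²)/189] = 73.0460.
SE = 73.0460·√(1/163 + 1/28) = 14.9431.
With t* = 2.602, margin = 2.602 × 14.9431 = 38.8819.
x̄₁ − x̄₂ = 293.7 − 365.2 = -71.5000; interval -71.5000 ± 38.8819 = (-110.38, -32.62).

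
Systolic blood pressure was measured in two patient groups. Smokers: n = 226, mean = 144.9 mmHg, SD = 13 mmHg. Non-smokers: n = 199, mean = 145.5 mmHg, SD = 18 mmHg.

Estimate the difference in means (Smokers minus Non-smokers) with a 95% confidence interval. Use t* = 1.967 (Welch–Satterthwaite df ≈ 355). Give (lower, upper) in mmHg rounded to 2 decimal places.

(-3.63, 2.43)

SE₁ = s₁/√n₁ = 13/√226 = 0.8647; SE₂ = 18/√199 = 1.2760.
Independent samples, unequal variances: SE_diff = √(SE₁² + SE₂²) = √(0.74770609 + 1.628176) = 1.5414.
t* = 1.967, so margin of error = 1.967 × 1.5414 = 3.0319.
Difference in means = 144.9 − 145.5 = -0.6000.
-0.6000 ± 3.0319 → (-3.63, 2.43).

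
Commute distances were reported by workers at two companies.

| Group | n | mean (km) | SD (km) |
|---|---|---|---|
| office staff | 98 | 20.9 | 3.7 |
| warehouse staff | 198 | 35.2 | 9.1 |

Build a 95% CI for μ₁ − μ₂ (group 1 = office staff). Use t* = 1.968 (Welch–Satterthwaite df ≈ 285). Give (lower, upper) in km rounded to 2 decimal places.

Standard errors of each mean: 3.7/√98 = 0.3738 and 9.1/√198 = 0.6467.
SE(x̄₁ − x̄₂) = √(0.3738² + 0.6467²) = 0.7470 for independent samples with unequal variances.
With t* = 1.968, the margin is 1.968 × 0.7470 = 1.4701.
x̄₁ − x̄₂ = 20.9 − 35.2 = -14.3000; the interval is -14.3000 ± 1.4701 = (-15.77, -12.83).

(-15.77, -12.83)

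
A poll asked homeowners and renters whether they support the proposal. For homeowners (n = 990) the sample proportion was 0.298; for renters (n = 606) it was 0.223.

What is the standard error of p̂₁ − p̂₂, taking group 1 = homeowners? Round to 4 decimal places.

0.0223

SE₁ = √(p̂₁(1−p̂₁)/n₁) = √(0.2980·0.7020/990) = 0.01454; SE₂ = √(0.2230·0.7770/606) = 0.01691.
Independent samples: SE of the difference = √(SE₁² + SE₂²) = √(0.0002114116 + 0.0002859481) = 0.02230.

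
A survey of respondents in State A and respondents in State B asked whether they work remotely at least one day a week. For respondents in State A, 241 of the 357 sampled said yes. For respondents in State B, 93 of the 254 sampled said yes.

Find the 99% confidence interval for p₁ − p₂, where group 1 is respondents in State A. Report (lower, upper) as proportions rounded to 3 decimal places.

First, p̂₁ = 241/357 = 0.6751; p̂₂ = 93/254 = 0.3661.
The two standard errors are √(0.6751×0.3249/357) = 0.02479 and √(0.3661×0.6339/254) = 0.03023.
Because the samples are independent, SE_diff = √(0.02479² + 0.03023²) = 0.03909.
Using z* = 2.576 for 99%, ME = 2.576 × 0.03909 = 0.10070.
p̂₁ − p̂₂ = 0.3090; interval 0.3090 ± 0.10070 gives (0.208, 0.410).

(0.208, 0.410)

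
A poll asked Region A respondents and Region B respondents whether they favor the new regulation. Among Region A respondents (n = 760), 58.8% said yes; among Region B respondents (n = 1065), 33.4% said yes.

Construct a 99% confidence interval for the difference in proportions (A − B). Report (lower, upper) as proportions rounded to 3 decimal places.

(0.195, 0.313)

The two standard errors are √(0.5880×0.4120/760) = 0.01785 and √(0.3340×0.6660/1065) = 0.01445.
Because the samples are independent, SE_diff = √(0.01785² + 0.01445²) = 0.02297.
Using z* = 2.576 for 99%, ME = 2.576 × 0.02297 = 0.05917.
p̂₁ − p̂₂ = 0.2540; interval 0.2540 ± 0.05917 gives (0.195, 0.313).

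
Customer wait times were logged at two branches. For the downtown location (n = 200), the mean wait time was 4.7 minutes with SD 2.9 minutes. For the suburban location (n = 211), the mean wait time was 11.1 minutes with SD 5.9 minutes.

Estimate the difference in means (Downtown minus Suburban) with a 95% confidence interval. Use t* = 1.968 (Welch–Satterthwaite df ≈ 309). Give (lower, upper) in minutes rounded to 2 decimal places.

(-7.30, -5.50)

Per-group SEs: s₁/√n₁ = 2.9/√200 = 0.2051, s₂/√n₂ = 5.9/√211 = 0.4062.
Unpooled SE of the difference: √(0.04206601 + 0.16499844) = 0.4550.
Margin of error = t* · SE = 1.968 × 0.4550 = 0.8954.
x̄₁ − x̄₂ = 4.7 − 11.1 = -6.4000.
CI: -6.4000 ± 0.8954 = (-7.30, -5.50).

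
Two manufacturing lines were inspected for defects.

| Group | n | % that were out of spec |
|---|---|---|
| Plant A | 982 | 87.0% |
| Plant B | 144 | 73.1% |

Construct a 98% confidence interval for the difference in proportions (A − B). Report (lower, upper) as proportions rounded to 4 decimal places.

(0.0495, 0.2285)

Each SE is √(p̂(1−p̂)/n): √(0.8700·0.1300/982) = 0.01073 and √(0.7310·0.2690/144) = 0.03695.
SE(p̂₁ − p̂₂) = √(SE₁² + SE₂²) = √(0.0001151329 + 0.0013653025) = 0.03848, since the two samples are independent.
At 98% confidence z* = 2.326; margin = 2.326 × 0.03848 = 0.08950.
The difference is 0.8700 − 0.7310 = 0.1390, so the interval is 0.1390 ± 0.08950 = (0.0495, 0.2285).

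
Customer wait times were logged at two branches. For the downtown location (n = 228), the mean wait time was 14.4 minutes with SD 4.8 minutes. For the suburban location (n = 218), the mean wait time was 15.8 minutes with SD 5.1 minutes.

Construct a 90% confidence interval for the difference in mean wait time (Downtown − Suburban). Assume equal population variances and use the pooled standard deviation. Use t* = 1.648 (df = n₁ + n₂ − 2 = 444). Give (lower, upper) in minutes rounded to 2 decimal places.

(-2.17, -0.63)

s_p = √[((n₁−1)s₁² + (n₂−1)s₂²)/(n₁+n₂−2)] = √[(227·4.8² + 217·5.1²)/444] = 4.9489.
SE = 4.9489·√(1/228 + 1/218) = 0.4688.
With t* = 1.648, margin = 1.648 × 0.4688 = 0.7726.
x̄₁ − x̄₂ = 14.4 − 15.8 = -1.4000; interval -1.4000 ± 0.7726 = (-2.17, -0.63).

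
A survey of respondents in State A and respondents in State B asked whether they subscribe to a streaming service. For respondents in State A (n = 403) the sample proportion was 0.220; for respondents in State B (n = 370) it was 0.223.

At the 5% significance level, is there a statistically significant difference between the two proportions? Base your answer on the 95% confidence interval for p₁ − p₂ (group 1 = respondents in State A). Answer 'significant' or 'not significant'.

not significant

Each SE is √(p̂(1−p̂)/n): √(0.2200·0.7800/403) = 0.02064 and √(0.2230·0.7770/370) = 0.02164.
SE(p̂₁ − p̂₂) = √(SE₁² + SE₂²) = √(0.0004260096 + 0.0004682896) = 0.02990, since the two samples are independent.
At 95% confidence z* = 1.960; margin = 1.960 × 0.02990 = 0.05860.
The difference is 0.2200 − 0.2230 = -0.0030, so the interval is -0.0030 ± 0.05860 = (-0.06160, 0.05560).
The interval (-0.06160, 0.05560) contains 0, so the difference is not significant.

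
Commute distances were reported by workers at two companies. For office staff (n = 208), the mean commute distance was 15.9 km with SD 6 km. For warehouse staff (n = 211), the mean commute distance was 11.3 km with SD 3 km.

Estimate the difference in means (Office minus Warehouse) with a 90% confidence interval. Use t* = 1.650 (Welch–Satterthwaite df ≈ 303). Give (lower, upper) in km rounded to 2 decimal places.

(3.83, 5.37)

Per-group SEs: s₁/√n₁ = 6/√208 = 0.4160, s₂/√n₂ = 3/√211 = 0.2065.
Unpooled SE of the difference: √(0.173056 + 0.04264225) = 0.4644.
Margin of error = t* · SE = 1.650 × 0.4644 = 0.7663.
x̄₁ − x̄₂ = 15.9 − 11.3 = 4.6000.
CI: 4.6000 ± 0.7663 = (3.83, 5.37).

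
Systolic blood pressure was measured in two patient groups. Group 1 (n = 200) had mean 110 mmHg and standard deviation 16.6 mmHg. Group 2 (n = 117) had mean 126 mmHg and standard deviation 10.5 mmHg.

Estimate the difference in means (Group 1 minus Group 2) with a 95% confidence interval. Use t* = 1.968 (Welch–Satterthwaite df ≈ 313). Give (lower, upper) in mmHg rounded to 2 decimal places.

(-19.00, -13.00)

Standard errors of each mean: 16.6/√200 = 1.1738 and 10.5/√117 = 0.9707.
SE(x̄₁ − x̄₂) = √(1.1738² + 0.9707²) = 1.5232 for independent samples with unequal variances.
With t* = 1.968, the margin is 1.968 × 1.5232 = 2.9977.
x̄₁ − x̄₂ = 110 − 126 = -16.0000; the interval is -16.0000 ± 2.9977 = (-19.00, -13.00).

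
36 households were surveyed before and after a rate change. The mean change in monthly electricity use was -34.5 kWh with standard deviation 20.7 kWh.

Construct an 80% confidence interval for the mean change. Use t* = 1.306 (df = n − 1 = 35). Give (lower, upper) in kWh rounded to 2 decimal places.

(-39.01, -29.99)

This is a matched-pairs design, so SE = s_d/√n = 20.7/√36 = 3.4500.
Margin = 1.306 × 3.4500 = 4.5057; the interval is -34.5 ± 4.5057 = (-39.01, -29.99).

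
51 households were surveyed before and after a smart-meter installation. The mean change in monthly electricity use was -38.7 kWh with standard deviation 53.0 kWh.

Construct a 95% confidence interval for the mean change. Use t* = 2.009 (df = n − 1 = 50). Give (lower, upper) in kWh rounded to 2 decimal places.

This is a matched-pairs design, so SE = s_d/√n = 53.0/√51 = 7.4215.
Margin = 2.009 × 7.4215 = 14.9098; the interval is -38.7 ± 14.9098 = (-53.61, -23.79).

(-53.61, -23.79)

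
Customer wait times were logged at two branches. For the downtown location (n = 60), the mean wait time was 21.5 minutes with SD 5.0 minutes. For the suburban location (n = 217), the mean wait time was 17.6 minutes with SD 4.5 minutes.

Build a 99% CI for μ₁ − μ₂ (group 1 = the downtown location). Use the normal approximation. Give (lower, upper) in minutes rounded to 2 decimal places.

SE₁ = s₁/√n₁ = 5.0/√60 = 0.6455; SE₂ = 4.5/√217 = 0.3055.
Independent samples, unequal variances: SE_diff = √(SE₁² + SE₂²) = √(0.41667025 + 0.09333025) = 0.7141.
z* = 2.576, so margin of error = 2.576 × 0.7141 = 1.8395.
Difference in means = 21.5 − 17.6 = 3.9000.
3.9000 ± 1.8395 → (2.06, 5.74).

(2.06, 5.74)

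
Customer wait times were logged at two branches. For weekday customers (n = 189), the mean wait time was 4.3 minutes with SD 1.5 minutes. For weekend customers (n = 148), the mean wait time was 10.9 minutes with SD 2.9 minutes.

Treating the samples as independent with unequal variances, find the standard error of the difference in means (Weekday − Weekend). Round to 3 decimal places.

Standard errors of each mean: 1.5/√189 = 0.1091 and 2.9/√148 = 0.2384.
SE(x̄₁ − x̄₂) = √(0.1091² + 0.2384²) = 0.2622 for independent samples with unequal variances.

0.262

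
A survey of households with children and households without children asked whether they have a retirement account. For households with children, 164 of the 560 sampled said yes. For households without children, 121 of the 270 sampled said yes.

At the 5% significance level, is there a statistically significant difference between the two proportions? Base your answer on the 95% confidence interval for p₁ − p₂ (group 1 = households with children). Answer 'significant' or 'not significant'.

significant

First, p̂₁ = 164/560 = 0.2929; p̂₂ = 121/270 = 0.4481.
The two standard errors are √(0.2929×0.7071/560) = 0.01923 and √(0.4481×0.5519/270) = 0.03026.
Because the samples are independent, SE_diff = √(0.01923² + 0.03026²) = 0.03585.
Using z* = 1.960 for 95%, ME = 1.960 × 0.03585 = 0.07027.
p̂₁ − p̂₂ = -0.1552; interval -0.1552 ± 0.07027 gives (-0.22547, -0.08493).
The interval (-0.22547, -0.08493) does not contain 0, so the difference is significant.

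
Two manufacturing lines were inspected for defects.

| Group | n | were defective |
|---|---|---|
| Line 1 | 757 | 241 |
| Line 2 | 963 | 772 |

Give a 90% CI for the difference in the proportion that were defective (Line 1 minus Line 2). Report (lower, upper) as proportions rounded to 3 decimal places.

Sample proportions: 241/757 = 0.3184, 772/963 = 0.8017.
Each SE is √(p̂(1−p̂)/n): √(0.3184·0.6816/757) = 0.01693 and √(0.8017·0.1983/963) = 0.01285.
SE(p̂₁ − p̂₂) = √(SE₁² + SE₂²) = √(0.0002866249 + 0.0001651225) = 0.02125, since the two samples are independent.
At 90% confidence z* = 1.645; margin = 1.645 × 0.02125 = 0.03496.
The difference is 0.3184 − 0.8017 = -0.4833, so the interval is -0.4833 ± 0.03496 = (-0.518, -0.448).

(-0.518, -0.448)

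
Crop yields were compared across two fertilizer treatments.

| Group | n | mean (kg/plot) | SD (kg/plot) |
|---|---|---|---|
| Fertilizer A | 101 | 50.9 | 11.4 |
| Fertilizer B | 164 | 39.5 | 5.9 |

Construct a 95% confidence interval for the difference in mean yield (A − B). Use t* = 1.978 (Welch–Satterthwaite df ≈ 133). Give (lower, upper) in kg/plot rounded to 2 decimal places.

(8.98, 13.82)

Per-group SEs: s₁/√n₁ = 11.4/√101 = 1.1343, s₂/√n₂ = 5.9/√164 = 0.4607.
Unpooled SE of the difference: √(1.28663649 + 0.21224449) = 1.2243.
Margin of error = t* · SE = 1.978 × 1.2243 = 2.4217.
x̄₁ − x̄₂ = 50.9 − 39.5 = 11.4000.
CI: 11.4000 ± 2.4217 = (8.98, 13.82).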